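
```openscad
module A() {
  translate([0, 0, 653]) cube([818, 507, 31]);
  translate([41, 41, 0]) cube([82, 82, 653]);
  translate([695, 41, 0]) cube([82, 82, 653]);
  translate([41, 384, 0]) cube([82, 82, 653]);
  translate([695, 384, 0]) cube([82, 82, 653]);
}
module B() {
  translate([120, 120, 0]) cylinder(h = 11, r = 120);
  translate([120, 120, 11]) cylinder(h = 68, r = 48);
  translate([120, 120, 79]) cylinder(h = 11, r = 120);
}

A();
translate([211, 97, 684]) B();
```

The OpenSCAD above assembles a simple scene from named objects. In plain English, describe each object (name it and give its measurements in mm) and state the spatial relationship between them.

A is a table: top 818 mm (x) × 507 mm (y), 31 mm thick, upper face at z = 684 mm, on four 82×82 mm square legs, each inset 41 mm from the nearest pair of top edges, running from z = 0 to the bottom of the top.

B is a spool: two coaxial disc flanges of radius 120 mm and thickness 11 mm, joined by a core cylinder of radius 48 mm and height 68 mm. The lower flange rests on z = 0 and the three cylinders share a vertical axis.

The spool is on top of the table.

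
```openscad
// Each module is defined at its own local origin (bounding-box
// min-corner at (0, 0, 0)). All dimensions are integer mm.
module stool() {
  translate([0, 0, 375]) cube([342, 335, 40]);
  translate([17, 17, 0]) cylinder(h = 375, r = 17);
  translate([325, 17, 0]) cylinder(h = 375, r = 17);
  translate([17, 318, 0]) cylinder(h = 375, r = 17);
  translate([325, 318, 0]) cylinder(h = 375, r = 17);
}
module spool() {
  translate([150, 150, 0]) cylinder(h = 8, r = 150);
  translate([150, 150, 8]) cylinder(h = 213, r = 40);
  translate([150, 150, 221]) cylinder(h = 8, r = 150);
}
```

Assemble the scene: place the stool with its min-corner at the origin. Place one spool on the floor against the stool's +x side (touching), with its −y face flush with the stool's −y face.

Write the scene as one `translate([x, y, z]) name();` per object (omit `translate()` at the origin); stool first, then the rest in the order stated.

stool();
translate([342, 0, 0]) spool();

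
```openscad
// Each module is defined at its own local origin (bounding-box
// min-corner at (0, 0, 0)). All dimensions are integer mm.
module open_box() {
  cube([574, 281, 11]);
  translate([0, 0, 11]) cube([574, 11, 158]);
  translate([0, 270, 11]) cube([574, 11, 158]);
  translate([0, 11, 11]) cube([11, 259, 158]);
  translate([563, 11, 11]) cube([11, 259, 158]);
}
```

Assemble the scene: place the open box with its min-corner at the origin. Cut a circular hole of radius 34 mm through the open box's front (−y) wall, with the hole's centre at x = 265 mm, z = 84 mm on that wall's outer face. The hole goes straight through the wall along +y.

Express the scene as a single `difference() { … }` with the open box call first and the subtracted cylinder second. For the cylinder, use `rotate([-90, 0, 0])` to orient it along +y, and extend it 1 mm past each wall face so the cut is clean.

difference() {
  open_box();
  translate([265, -1, 84]) rotate([-90, 0, 0]) cylinder(h = 13, r = 34);
}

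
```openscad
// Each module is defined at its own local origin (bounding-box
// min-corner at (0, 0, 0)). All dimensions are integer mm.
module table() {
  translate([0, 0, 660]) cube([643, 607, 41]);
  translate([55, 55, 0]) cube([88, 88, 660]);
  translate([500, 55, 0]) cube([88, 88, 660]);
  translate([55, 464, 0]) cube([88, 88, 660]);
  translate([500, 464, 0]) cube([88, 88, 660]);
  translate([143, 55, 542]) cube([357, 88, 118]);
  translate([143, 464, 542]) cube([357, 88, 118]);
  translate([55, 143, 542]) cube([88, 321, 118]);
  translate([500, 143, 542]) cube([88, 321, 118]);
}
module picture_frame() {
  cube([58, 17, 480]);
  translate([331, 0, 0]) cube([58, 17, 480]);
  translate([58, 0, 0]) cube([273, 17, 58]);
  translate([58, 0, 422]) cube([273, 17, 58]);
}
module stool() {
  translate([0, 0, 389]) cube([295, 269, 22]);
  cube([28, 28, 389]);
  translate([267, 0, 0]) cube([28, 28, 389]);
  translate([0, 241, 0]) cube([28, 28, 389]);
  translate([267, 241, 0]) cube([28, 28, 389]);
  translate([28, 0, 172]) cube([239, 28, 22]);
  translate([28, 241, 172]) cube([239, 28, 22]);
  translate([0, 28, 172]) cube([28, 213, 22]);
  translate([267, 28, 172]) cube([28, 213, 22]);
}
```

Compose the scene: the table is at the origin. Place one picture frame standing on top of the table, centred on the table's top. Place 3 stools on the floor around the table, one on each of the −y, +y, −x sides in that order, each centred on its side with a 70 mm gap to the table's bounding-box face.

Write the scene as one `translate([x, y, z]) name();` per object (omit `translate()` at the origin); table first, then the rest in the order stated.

table();
translate([127, 295, 701]) picture_frame();
translate([174, -339, 0]) stool();
translate([174, 677, 0]) stool();
translate([-365, 169, 0]) stool();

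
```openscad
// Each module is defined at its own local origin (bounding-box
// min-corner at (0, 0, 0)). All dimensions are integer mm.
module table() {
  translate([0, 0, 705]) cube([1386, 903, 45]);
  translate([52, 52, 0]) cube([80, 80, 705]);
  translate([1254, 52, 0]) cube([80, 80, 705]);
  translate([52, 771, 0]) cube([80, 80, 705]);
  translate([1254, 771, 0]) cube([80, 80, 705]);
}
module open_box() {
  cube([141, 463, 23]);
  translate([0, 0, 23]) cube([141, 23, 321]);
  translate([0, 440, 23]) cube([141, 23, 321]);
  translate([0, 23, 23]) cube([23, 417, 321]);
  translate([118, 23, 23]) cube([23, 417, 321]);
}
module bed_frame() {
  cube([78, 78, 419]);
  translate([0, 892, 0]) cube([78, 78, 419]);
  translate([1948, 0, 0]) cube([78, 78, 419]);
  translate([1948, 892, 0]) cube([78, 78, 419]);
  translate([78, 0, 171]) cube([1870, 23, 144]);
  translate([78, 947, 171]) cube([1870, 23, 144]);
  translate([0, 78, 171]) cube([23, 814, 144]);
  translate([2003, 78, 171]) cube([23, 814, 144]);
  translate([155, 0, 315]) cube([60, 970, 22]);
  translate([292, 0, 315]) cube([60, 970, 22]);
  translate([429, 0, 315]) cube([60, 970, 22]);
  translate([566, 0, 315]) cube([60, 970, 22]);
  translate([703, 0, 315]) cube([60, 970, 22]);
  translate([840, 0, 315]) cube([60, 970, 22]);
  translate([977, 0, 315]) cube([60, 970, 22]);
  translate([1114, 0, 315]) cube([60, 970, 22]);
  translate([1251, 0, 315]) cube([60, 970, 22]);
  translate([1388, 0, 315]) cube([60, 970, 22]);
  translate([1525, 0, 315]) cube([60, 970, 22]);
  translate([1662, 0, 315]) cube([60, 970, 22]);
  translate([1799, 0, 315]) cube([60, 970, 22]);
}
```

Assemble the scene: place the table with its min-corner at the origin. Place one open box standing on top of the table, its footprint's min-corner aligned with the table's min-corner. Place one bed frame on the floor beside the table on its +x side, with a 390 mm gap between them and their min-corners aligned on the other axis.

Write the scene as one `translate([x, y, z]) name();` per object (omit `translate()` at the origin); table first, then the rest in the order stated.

table();
translate([0, 0, 750]) open_box();
translate([1776, 0, 0]) bed_frame();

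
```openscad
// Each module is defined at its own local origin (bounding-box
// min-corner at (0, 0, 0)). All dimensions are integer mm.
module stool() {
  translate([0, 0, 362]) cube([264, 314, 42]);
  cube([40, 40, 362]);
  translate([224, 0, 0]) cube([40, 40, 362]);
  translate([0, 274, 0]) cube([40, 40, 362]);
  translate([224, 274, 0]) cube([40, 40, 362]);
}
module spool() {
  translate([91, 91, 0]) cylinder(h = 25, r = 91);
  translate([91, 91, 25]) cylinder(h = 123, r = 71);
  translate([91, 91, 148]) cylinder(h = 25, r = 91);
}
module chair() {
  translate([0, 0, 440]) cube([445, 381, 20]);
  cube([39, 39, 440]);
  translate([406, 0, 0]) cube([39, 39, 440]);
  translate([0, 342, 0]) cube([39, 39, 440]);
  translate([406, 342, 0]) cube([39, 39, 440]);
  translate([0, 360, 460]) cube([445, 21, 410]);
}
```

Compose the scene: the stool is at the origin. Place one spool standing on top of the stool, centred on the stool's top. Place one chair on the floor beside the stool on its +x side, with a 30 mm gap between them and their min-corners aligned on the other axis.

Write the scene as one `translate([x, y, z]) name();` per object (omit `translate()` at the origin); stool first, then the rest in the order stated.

stool();
translate([41, 66, 404]) spool();
translate([294, 0, 0]) chair();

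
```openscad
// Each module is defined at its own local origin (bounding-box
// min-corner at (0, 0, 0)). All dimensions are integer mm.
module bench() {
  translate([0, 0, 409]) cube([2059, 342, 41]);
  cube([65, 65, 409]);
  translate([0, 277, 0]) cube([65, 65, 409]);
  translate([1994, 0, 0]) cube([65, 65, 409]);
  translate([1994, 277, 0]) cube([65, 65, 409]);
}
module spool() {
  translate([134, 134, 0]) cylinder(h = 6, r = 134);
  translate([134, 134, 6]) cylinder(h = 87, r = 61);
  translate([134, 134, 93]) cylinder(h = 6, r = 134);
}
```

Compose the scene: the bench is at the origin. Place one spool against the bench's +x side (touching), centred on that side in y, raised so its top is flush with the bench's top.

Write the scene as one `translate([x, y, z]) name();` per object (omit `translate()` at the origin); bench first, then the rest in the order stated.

bench();
translate([2059, 37, 351]) spool();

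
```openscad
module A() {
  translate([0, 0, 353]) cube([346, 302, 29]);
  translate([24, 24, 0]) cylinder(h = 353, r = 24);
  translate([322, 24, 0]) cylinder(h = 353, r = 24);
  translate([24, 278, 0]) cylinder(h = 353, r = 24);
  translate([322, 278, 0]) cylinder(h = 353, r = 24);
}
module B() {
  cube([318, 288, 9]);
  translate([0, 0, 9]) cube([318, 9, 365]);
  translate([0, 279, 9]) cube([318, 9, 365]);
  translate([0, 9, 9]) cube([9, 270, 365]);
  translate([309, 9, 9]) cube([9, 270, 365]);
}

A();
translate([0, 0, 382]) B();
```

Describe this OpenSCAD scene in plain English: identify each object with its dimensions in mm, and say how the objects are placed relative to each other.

A is a four-legged stool. The seat is 346×302 mm, 29 mm thick, top at z = 382 mm. It stands on four round legs, each 48 mm in diameter, from z = 0 to the seat underside, each leg's axis is inset half a diameter from the nearest pair of seat edges (so the leg's bounding box is flush with the corner).

B is an open storage box with external size 318×288×374 mm and wall thickness 9 mm (the base is also 9 mm thick). The base covers the whole footprint; the four walls stand on the base, with the y-facing walls full-width and the x-facing walls fitting between their inner faces.

The open box is on top of the stool.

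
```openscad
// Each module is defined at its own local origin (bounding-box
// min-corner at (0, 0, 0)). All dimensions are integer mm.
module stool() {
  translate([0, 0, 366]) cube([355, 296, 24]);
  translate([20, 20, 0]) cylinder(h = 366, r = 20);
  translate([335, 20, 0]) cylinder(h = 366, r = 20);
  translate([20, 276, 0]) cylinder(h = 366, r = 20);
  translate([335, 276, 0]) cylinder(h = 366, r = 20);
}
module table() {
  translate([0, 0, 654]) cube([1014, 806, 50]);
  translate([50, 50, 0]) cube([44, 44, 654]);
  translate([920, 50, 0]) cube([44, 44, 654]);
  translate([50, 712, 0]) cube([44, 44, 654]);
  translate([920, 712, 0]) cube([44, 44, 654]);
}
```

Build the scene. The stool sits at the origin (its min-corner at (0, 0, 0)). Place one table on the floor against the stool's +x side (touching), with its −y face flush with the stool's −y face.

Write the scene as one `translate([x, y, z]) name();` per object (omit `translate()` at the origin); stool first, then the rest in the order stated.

stool();
translate([355, 0, 0]) table();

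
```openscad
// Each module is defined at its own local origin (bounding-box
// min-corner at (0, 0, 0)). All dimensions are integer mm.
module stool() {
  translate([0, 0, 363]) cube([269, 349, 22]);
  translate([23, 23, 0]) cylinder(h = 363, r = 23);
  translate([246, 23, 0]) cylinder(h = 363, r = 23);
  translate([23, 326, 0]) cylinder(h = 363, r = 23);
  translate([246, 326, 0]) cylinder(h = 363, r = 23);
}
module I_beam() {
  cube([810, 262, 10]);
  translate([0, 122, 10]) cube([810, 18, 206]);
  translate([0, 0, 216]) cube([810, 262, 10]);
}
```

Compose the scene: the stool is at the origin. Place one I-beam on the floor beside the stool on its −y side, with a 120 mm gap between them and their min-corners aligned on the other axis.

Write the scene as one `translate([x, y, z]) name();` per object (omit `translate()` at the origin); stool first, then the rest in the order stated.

stool();
translate([0, -382, 0]) I_beam();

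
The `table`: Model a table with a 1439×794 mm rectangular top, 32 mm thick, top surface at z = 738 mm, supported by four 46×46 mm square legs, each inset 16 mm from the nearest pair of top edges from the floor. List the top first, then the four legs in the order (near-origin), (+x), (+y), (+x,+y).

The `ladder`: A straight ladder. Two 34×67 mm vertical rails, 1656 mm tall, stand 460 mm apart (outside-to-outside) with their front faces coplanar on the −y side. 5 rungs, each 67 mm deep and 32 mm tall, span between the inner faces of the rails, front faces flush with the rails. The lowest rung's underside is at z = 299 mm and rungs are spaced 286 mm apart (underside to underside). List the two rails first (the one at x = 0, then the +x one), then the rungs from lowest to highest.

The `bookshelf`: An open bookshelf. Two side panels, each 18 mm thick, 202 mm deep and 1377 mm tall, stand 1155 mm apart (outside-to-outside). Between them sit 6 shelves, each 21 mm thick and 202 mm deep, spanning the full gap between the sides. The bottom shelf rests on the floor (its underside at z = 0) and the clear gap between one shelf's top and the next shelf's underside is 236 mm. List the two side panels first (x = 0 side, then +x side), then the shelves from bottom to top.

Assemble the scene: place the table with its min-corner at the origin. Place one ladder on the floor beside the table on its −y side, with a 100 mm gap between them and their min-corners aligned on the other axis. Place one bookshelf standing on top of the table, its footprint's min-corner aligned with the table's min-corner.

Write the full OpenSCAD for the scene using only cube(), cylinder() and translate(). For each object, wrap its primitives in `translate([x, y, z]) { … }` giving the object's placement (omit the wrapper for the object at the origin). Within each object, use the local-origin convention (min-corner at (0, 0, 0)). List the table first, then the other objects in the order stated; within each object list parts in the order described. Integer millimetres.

translate([0, 0, 706]) cube([1439, 794, 32]);
translate([16, 16, 0]) cube([46, 46, 706]);
translate([1377, 16, 0]) cube([46, 46, 706]);
translate([16, 732, 0]) cube([46, 46, 706]);
translate([1377, 732, 0]) cube([46, 46, 706]);
translate([0, -167, 0]) {
  cube([34, 67, 1656]);
  translate([426, 0, 0]) cube([34, 67, 1656]);
  translate([34, 0, 299]) cube([392, 67, 32]);
  translate([34, 0, 585]) cube([392, 67, 32]);
  translate([34, 0, 871]) cube([392, 67, 32]);
  translate([34, 0, 1157]) cube([392, 67, 32]);
  translate([34, 0, 1443]) cube([392, 67, 32]);
}
translate([0, 0, 738]) {
  cube([18, 202, 1377]);
  translate([1137, 0, 0]) cube([18, 202, 1377]);
  translate([18, 0, 0]) cube([1119, 202, 21]);
  translate([18, 0, 257]) cube([1119, 202, 21]);
  translate([18, 0, 514]) cube([1119, 202, 21]);
  translate([18, 0, 771]) cube([1119, 202, 21]);
  translate([18, 0, 1028]) cube([1119, 202, 21]);
  translate([18, 0, 1285]) cube([1119, 202, 21]);
}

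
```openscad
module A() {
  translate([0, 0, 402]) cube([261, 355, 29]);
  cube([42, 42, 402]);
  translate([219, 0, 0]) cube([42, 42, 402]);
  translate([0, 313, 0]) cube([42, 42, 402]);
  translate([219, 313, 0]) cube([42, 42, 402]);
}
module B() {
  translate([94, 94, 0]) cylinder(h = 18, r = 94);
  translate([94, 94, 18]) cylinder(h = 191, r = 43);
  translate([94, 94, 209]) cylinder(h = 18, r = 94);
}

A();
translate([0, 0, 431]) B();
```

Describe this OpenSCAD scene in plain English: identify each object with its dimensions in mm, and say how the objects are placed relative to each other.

A is a four-legged stool. The seat is a 261×355×29 mm slab whose top surface is at z = 431 mm; four square legs, each 42×42 mm in cross-section, run from the floor (z = 0) to the underside of the seat, each flush with a corner of the seat.

B is a spool: two coaxial disc flanges of radius 94 mm and thickness 18 mm, joined by a core cylinder of radius 43 mm and height 191 mm. The lower flange rests on z = 0 and the three cylinders share a vertical axis.

The spool is on top of the stool.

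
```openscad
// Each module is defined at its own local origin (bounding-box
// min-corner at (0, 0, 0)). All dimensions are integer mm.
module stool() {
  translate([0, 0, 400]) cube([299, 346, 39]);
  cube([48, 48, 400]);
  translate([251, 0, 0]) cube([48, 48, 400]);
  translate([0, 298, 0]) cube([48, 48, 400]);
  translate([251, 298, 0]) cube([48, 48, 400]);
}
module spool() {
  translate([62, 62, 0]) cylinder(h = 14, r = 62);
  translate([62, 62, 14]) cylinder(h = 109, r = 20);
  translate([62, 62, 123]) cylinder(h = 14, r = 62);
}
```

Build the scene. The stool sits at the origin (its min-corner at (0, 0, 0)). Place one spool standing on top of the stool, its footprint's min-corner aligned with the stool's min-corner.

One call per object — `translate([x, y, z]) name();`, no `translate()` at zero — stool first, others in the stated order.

stool();
translate([0, 0, 439]) spool();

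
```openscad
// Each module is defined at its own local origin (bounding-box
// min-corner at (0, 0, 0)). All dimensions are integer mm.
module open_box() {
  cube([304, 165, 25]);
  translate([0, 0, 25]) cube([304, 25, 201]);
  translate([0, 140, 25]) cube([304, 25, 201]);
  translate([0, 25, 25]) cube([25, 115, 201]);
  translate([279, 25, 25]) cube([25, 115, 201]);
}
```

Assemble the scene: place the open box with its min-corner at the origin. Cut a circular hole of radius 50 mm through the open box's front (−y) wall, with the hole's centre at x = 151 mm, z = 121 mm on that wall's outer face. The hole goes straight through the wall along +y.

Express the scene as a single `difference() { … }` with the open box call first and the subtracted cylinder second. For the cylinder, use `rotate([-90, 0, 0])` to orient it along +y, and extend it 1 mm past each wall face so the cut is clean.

difference() {
  open_box();
  translate([151, -1, 121]) rotate([-90, 0, 0]) cylinder(h = 27, r = 50);
}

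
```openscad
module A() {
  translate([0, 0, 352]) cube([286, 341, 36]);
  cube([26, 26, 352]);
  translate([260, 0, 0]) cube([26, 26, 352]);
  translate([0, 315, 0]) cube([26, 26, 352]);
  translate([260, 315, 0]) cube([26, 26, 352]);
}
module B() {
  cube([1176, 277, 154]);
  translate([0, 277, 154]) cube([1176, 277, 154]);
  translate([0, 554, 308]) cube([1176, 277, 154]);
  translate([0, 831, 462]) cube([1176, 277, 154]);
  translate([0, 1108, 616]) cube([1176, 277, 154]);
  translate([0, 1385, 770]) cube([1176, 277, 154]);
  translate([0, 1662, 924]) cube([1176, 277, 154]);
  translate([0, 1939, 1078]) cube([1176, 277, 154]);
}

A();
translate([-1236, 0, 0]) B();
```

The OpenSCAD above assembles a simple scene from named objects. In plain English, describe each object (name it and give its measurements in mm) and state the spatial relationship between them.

A is a simple wooden stool: a rectangular seat 286 mm (x) by 341 mm (y), 36 mm thick, top face at z = 388 mm, on four square legs, each 26×26 mm in cross-section. The legs rest on z = 0, each flush with a corner of the seat.

B is a run of 8 identical solid stair steps. Each tread is 1176×277 mm and each step block is 154 mm high. Step 1 rests on the floor; step k is offset from step 1 by (k−1)×277 mm in y and (k−1)×154 mm in z.

The staircase is on the floor beside the stool on its −x side.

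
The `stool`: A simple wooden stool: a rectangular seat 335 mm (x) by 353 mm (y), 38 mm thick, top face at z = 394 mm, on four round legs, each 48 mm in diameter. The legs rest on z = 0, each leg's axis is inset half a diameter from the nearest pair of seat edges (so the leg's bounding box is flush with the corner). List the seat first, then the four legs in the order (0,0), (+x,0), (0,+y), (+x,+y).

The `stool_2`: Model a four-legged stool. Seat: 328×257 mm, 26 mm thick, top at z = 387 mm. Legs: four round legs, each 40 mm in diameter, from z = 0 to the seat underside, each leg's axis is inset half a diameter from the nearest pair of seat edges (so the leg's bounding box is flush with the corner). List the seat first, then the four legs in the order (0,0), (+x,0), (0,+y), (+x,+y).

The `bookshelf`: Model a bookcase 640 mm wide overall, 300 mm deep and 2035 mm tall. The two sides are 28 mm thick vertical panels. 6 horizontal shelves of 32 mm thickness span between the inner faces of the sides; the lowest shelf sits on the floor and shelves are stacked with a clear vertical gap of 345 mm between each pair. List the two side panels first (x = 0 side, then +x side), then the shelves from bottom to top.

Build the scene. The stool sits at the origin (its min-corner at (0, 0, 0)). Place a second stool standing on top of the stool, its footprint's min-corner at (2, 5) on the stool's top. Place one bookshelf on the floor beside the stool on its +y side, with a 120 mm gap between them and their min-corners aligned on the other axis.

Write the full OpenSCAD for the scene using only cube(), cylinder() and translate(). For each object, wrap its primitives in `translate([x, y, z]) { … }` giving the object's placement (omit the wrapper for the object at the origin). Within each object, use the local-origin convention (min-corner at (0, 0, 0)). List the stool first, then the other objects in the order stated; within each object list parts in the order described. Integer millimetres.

translate([0, 0, 356]) cube([335, 353, 38]);
translate([24, 24, 0]) cylinder(h = 356, r = 24);
translate([311, 24, 0]) cylinder(h = 356, r = 24);
translate([24, 329, 0]) cylinder(h = 356, r = 24);
translate([311, 329, 0]) cylinder(h = 356, r = 24);
translate([2, 5, 394]) {
  translate([0, 0, 361]) cube([328, 257, 26]);
  translate([20, 20, 0]) cylinder(h = 361, r = 20);
  translate([308, 20, 0]) cylinder(h = 361, r = 20);
  translate([20, 237, 0]) cylinder(h = 361, r = 20);
  translate([308, 237, 0]) cylinder(h = 361, r = 20);
}
translate([0, 473, 0]) {
  cube([28, 300, 2035]);
  translate([612, 0, 0]) cube([28, 300, 2035]);
  translate([28, 0, 0]) cube([584, 300, 32]);
  translate([28, 0, 377]) cube([584, 300, 32]);
  translate([28, 0, 754]) cube([584, 300, 32]);
  translate([28, 0, 1131]) cube([584, 300, 32]);
  translate([28, 0, 1508]) cube([584, 300, 32]);
  translate([28, 0, 1885]) cube([584, 300, 32]);
}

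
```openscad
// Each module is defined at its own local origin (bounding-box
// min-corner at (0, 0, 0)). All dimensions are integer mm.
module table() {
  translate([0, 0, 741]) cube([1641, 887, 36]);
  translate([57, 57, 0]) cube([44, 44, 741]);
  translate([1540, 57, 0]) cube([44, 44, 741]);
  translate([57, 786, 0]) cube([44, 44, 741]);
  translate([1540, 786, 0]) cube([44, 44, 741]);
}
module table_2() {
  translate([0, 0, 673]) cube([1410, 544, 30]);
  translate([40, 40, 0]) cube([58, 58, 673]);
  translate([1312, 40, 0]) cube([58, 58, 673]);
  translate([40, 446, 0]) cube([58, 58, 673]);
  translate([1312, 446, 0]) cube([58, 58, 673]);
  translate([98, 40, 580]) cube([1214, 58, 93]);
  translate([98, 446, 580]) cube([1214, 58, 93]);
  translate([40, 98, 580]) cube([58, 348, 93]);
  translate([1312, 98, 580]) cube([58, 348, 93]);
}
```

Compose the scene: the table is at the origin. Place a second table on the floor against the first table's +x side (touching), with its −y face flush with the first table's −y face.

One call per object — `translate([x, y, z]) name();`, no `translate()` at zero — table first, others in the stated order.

table();
translate([1641, 0, 0]) table_2();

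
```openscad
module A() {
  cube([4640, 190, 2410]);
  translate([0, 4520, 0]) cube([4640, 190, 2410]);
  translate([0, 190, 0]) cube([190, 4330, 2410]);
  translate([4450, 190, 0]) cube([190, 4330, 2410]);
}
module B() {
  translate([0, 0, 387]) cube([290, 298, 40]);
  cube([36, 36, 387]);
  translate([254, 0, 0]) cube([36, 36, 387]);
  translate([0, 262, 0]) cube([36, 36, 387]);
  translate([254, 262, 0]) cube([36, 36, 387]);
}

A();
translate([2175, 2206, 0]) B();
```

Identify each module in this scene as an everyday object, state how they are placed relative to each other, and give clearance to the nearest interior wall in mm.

A is a house frame. B is a stool. The stool sits inside the house frame, centred. The clearance to the nearest interior wall is 1985 mm.

Clearances: x = 1985, y = 2016; minimum 1985 mm.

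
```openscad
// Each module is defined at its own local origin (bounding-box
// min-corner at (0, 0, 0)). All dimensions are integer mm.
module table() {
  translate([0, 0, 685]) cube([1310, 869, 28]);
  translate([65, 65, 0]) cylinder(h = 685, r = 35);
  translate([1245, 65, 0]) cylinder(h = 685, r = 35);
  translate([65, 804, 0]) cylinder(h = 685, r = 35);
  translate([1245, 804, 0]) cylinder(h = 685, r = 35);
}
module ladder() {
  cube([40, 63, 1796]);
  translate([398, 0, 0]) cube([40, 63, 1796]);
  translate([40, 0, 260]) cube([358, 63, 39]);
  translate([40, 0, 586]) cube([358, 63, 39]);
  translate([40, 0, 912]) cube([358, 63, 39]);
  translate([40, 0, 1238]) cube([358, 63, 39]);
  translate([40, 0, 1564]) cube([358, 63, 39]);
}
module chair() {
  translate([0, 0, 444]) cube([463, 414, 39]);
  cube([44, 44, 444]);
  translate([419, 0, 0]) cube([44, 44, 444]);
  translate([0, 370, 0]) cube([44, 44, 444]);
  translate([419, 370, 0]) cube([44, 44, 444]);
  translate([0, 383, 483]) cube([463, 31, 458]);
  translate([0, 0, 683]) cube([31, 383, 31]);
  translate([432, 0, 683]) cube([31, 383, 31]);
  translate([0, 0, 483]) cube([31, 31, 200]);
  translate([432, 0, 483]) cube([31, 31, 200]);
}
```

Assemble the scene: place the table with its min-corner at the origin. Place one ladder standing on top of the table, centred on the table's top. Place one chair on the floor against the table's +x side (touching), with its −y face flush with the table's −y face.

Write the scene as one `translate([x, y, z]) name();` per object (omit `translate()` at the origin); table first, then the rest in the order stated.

table();
translate([436, 403, 713]) ladder();
translate([1310, 0, 0]) chair();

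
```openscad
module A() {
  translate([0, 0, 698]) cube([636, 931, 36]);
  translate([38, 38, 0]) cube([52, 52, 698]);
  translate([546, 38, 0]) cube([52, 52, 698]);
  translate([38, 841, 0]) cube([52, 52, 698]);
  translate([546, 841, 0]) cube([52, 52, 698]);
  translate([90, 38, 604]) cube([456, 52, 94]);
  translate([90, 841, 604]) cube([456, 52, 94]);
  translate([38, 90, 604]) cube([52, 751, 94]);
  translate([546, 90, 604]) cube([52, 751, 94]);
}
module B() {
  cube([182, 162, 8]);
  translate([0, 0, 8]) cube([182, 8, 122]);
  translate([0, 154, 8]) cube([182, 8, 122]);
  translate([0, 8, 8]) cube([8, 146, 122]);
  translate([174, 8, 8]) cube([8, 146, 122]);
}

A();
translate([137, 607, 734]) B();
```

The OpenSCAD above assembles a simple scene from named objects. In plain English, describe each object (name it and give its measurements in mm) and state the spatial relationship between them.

A is a table: top 636 mm (x) × 931 mm (y), 36 mm thick, upper face at z = 734 mm, on four 52×52 mm square legs, each inset 38 mm from the nearest pair of top edges, running from z = 0 to the bottom of the top. Four apron rails, 52 mm thick and 94 mm tall, run between adjacent legs with their top edges flush with the underside of the top and their outer faces flush with the legs' outer faces.

B is an open-topped rectangular box: outside dimensions 182×162×130 mm, with a uniform wall and base thickness of 8 mm. The base is a full 182×162 slab on the floor; four walls sit on top of the base. The front and back walls (the −y and +y sides) span the full width; the two side walls fit between them.

The open box is on top of the table.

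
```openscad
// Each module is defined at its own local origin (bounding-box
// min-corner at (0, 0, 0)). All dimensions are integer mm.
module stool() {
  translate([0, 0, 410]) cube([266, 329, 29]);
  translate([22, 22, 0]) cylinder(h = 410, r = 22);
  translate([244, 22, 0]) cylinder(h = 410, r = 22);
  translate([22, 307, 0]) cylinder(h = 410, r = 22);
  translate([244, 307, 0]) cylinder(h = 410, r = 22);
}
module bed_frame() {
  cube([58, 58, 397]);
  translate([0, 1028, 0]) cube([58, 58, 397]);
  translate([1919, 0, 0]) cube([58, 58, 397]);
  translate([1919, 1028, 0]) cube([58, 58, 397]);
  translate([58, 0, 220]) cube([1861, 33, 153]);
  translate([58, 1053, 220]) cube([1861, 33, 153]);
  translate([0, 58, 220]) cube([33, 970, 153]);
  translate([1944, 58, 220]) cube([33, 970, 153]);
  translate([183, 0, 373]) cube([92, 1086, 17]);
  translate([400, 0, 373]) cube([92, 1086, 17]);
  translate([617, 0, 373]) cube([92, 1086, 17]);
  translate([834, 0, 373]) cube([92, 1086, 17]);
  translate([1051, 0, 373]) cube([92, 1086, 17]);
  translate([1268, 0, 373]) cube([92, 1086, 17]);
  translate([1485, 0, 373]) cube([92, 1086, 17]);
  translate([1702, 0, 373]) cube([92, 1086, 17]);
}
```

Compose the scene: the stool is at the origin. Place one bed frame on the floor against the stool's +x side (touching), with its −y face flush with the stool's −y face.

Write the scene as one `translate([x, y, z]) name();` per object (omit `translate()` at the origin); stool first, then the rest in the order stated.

stool();
translate([266, 0, 0]) bed_frame();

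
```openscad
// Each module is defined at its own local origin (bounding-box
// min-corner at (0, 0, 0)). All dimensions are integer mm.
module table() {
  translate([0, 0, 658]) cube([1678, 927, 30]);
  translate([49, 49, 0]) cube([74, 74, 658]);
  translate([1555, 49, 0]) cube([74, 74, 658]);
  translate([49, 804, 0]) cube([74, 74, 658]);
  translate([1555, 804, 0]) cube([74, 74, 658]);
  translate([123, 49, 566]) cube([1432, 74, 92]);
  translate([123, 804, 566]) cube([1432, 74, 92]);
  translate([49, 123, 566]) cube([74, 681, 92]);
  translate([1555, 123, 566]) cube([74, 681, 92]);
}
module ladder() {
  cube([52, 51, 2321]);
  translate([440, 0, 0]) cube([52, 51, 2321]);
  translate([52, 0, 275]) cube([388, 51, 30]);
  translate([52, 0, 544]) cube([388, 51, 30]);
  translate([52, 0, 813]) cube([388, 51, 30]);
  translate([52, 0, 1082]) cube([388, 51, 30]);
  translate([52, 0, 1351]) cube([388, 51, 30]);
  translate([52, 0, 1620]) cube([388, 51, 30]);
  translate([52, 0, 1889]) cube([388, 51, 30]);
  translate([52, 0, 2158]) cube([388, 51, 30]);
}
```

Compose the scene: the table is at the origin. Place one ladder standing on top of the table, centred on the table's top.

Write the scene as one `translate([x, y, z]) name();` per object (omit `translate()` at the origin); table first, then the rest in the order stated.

table();
translate([593, 438, 688]) ladder();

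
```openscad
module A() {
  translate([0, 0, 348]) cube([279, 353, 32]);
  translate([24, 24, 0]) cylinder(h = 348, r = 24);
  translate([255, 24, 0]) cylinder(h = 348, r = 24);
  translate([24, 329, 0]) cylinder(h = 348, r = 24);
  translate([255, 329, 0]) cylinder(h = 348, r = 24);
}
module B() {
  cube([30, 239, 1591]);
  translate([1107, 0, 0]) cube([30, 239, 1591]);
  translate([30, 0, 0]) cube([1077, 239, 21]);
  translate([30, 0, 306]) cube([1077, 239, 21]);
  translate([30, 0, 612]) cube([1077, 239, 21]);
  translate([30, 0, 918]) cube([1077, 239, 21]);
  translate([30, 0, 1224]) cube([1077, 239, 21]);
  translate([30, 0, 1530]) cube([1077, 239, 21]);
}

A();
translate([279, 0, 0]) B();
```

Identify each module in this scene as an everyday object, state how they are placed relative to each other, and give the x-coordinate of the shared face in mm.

A is a stool. B is a bookshelf. The bookshelf is against the stool's +x side, with their −y faces flush. The x-coordinate of the shared face is 279 mm.

The stool's +x face and the bookshelf's −x face are both at x = 279 mm.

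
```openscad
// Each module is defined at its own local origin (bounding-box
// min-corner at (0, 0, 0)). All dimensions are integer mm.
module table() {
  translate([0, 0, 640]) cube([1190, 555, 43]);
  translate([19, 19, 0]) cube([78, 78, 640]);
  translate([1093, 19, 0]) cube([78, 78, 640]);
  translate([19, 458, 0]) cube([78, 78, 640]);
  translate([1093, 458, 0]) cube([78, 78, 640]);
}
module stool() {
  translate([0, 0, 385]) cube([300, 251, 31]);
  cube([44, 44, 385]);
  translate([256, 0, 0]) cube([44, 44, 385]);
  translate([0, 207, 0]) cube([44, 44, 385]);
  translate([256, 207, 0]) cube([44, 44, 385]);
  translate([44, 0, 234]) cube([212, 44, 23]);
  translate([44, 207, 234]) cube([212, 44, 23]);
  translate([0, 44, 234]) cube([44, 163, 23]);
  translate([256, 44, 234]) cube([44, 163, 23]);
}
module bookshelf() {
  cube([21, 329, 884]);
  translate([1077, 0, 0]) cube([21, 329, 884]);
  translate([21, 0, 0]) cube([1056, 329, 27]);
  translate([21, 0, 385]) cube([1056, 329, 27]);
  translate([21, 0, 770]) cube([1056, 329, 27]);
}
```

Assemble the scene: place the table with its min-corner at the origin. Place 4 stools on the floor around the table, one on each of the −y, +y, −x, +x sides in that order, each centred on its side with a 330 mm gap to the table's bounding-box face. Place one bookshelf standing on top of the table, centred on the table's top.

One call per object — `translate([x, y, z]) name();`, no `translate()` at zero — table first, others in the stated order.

table();
translate([445, -581, 0]) stool();
translate([445, 885, 0]) stool();
translate([-630, 152, 0]) stool();
translate([1520, 152, 0]) stool();
translate([46, 113, 683]) bookshelf();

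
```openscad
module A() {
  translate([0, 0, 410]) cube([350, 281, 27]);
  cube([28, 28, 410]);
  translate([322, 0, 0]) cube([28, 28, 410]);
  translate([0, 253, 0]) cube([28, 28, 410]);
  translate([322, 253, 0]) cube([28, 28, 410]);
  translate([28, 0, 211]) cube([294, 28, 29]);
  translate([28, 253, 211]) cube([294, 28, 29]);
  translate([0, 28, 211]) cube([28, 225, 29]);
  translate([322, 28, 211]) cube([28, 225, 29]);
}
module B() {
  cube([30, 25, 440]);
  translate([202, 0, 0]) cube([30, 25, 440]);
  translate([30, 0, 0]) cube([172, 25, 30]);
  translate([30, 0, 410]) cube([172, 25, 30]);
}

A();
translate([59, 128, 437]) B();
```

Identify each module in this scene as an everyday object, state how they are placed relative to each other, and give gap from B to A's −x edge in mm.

The picture frame's min-x is at 59; the stool's min-x is 0; gap = 59 mm.

A is a stool. B is a picture frame. The picture frame is on top of the stool, centred. The gap from the picture frame to the stool's −x edge is 59 mm.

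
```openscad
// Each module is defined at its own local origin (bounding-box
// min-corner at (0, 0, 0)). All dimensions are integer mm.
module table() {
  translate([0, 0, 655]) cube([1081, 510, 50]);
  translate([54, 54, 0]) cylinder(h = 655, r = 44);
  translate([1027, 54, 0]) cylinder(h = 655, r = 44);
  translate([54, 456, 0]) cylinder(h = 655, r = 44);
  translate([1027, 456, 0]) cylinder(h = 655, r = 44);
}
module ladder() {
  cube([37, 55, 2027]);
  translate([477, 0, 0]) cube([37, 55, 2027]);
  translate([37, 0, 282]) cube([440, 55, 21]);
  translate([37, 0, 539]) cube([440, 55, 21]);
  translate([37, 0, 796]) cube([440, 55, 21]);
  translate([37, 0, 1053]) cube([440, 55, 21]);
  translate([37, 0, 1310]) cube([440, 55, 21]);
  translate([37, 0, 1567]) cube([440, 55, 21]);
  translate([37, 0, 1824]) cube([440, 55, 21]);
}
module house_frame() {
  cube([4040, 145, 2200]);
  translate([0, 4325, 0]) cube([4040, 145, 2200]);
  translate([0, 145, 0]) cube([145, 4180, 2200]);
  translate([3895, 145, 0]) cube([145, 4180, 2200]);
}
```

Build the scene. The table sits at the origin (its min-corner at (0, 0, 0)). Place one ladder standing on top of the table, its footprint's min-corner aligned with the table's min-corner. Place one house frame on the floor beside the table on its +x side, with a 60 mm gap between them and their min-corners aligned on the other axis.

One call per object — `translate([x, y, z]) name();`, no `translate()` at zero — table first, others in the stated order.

table();
translate([0, 0, 705]) ladder();
translate([1141, 0, 0]) house_frame();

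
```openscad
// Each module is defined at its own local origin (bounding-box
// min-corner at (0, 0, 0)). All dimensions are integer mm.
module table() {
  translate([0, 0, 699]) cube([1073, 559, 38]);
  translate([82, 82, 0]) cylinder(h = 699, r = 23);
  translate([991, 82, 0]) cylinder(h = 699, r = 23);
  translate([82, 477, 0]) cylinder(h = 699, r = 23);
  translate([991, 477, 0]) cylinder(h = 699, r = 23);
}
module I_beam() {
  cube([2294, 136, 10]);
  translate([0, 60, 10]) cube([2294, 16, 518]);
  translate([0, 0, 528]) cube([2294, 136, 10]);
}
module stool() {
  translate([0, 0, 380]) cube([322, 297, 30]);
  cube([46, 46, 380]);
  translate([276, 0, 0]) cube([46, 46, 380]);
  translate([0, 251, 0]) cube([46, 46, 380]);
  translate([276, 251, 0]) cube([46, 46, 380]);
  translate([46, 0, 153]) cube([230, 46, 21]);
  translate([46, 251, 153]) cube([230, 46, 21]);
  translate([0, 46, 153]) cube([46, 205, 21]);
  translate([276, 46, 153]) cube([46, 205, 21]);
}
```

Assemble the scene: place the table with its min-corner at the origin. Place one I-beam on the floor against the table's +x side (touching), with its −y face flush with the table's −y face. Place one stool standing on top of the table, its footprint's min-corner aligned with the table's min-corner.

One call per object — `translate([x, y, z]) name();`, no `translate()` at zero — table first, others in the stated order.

table();
translate([1073, 0, 0]) I_beam();
translate([0, 0, 737]) stool();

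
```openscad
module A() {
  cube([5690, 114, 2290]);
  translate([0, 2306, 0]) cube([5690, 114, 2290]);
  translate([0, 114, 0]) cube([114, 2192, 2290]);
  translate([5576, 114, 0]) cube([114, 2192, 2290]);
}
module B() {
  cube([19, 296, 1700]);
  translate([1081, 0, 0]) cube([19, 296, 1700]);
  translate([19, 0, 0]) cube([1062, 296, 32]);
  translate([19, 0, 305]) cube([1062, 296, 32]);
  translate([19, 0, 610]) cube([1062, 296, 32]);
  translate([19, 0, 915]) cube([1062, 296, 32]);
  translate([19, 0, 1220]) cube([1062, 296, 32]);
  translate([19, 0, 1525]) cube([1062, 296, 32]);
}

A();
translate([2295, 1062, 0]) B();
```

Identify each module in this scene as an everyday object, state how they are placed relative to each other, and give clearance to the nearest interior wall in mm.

A is a house frame. B is a bookshelf. The bookshelf sits inside the house frame, centred. The clearance to the nearest interior wall is 948 mm.

Clearances: x = 2181, y = 948; minimum 948 mm.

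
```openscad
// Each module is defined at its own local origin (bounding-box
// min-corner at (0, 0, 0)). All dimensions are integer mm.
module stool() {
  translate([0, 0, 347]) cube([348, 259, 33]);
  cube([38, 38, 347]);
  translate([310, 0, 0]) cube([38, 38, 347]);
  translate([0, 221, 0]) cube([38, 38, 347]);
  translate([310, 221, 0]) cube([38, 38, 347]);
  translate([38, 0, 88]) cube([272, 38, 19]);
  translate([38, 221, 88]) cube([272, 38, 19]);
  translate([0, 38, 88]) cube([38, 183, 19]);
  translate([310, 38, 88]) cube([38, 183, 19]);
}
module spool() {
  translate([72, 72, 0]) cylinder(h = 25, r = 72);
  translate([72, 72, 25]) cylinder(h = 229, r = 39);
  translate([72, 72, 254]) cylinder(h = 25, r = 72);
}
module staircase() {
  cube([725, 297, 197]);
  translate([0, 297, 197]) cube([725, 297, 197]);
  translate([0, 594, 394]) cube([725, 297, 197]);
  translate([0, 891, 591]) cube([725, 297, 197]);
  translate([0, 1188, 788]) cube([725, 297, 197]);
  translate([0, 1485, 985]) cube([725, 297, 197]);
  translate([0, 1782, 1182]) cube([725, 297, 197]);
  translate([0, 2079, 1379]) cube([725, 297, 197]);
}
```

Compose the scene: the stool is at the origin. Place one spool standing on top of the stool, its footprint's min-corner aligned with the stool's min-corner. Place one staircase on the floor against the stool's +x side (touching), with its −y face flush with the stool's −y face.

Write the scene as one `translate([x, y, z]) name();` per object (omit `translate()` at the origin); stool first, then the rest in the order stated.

stool();
translate([0, 0, 380]) spool();
translate([348, 0, 0]) staircase();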